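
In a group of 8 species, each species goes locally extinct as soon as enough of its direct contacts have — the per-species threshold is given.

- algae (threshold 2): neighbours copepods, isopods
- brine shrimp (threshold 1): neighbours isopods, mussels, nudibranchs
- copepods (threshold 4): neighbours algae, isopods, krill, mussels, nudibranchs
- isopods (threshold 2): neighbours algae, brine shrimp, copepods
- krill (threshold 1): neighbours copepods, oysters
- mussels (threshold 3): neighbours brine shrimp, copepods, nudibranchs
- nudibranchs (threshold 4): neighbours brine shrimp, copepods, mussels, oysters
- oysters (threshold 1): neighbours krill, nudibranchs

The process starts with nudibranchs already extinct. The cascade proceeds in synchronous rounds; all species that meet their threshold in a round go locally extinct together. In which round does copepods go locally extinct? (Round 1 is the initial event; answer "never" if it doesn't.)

never

Round 1 — nudibranchs goes locally extinct (initial).
Round 2 — checking thresholds:
  brine shrimp: 1 of 3 neighbours ≥ 1, goes locally extinct.
  copepods: 1 of 5 neighbours < 4, holds.
  mussels: 1 of 3 neighbours < 3, holds.
  oysters: 1 of 2 neighbours ≥ 1, goes locally extinct.
Round 3 — checking thresholds:
  copepods: 1 of 5 neighbours < 4, holds.
  isopods: 1 of 3 neighbours < 2, holds.
  krill: 1 of 2 neighbours ≥ 1, goes locally extinct.
  mussels: 2 of 3 neighbours < 3, holds.
Round 4 — no new extinctions; cascade stops.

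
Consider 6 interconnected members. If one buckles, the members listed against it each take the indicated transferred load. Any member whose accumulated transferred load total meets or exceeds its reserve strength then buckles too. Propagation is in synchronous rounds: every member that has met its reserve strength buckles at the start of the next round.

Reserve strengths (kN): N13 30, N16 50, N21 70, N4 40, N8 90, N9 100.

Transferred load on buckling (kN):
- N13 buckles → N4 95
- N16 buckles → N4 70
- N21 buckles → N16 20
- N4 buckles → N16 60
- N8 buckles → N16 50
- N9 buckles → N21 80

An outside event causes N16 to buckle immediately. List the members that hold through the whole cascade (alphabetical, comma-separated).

N13, N21, N8, N9

Round 1 — N16 buckles (initial).
  N4: +70 → 70 ≥ 40
Round 2 — N4 buckles.
No further bucklings.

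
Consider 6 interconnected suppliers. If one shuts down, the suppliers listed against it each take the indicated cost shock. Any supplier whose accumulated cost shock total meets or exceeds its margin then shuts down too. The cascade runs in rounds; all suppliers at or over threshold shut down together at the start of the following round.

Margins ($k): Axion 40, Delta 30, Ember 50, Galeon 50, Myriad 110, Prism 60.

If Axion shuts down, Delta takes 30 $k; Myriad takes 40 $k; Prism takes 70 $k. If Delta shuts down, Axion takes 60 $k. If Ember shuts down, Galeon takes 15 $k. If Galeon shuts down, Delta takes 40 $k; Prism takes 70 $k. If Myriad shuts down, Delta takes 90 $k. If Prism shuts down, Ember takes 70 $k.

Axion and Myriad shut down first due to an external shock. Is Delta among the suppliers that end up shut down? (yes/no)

Round 1 — Axion, Myriad shut down (initial).
  Delta: +30+90 → 120 ≥ 30
  Prism: +70 → 70 ≥ 60
Round 2 — Delta, Prism shut down.
  Ember: +70 → 70 ≥ 50
Round 3 — Ember shuts down.
  Galeon: +15 → 15 < 50
No further shutdowns.

yes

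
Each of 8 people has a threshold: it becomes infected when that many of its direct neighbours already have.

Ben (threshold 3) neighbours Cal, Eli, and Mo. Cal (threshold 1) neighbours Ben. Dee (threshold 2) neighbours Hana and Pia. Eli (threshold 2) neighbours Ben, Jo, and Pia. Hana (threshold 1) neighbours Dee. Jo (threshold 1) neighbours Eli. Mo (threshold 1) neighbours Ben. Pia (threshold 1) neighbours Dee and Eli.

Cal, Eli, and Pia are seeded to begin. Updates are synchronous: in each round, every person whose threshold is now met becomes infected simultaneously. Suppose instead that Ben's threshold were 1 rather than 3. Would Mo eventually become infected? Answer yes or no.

yes

With Ben's threshold at 1:
Round 1 — Cal, Eli, Pia become infected (initial).
Round 2 — checking thresholds:
  Ben: 2 of 3 neighbours ≥ 1, becomes infected.
  Dee: 1 of 2 neighbours < 2, below threshold.
  Jo: 1 of 1 neighbours ≥ 1, becomes infected.
Round 3 — checking thresholds:
  Dee: 1 of 2 neighbours < 2, below threshold.
  Mo: 1 of 1 neighbours ≥ 1, becomes infected.
Round 4 — no new infections; cascade stops.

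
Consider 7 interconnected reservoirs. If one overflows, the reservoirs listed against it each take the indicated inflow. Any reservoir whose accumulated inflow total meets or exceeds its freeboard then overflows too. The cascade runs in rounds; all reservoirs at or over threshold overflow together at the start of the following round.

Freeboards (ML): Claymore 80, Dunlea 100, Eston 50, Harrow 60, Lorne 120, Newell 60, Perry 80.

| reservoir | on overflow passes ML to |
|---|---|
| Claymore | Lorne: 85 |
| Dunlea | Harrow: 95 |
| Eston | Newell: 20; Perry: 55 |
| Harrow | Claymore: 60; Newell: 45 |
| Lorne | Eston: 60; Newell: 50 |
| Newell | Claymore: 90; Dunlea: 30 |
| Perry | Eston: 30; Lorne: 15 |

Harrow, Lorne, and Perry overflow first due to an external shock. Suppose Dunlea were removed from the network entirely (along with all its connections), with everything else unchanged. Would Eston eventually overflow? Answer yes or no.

With Dunlea removed:
Round 1 — Harrow, Lorne, Perry overflow (initial).
  Claymore: +60 → 60 < 80
  Eston: +60+30 → 90 ≥ 50
  Newell: +45+50 → 95 ≥ 60
Round 2 — Eston, Newell overflow.
  Claymore: +90 → 150 ≥ 80
Round 3 — Claymore overflows.
No further overflows.

yes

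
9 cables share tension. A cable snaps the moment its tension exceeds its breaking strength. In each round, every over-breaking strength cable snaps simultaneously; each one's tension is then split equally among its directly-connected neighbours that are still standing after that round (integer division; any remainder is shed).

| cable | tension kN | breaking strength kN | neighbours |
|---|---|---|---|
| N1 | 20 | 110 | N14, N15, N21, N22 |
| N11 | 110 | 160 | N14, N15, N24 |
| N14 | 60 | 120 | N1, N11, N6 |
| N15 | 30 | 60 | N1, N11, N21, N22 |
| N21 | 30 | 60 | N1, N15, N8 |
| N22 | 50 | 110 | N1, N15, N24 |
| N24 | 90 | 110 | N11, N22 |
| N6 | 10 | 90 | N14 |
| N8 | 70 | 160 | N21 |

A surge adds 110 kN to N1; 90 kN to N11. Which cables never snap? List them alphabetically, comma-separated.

N8

Round 1 — N1 at 130 > 110; N11 at 200 > 160. N1, N11 snap.
  N1 sheds 130 kN to N14, N15, N21, N22: 32 each (2 lost).
    N14: 60+32 = 92 ≤ 120
    N15: 30+32 = 62 > 60
    N21: 30+32 = 62 > 60
    N22: 50+32 = 82 ≤ 110
  N11 sheds 200 kN to N14, N15, N24: 66 each (2 lost).
    N14: 92+66 = 158 > 120
    N15: 62+66 = 128 > 60
    N24: 90+66 = 156 > 110
Round 2 — N14, N15, N21, N24 snap.
  N14 sheds 158 kN to N6: 158 each.
    N6: 10+158 = 168 > 90
  N15 sheds 128 kN to N22: 128 each.
    N22: 82+128 = 210 > 110
  N21 sheds 62 kN to N8: 62 each.
    N8: 70+62 = 132 ≤ 160
  N24 sheds 156 kN to N22: 156 each.
    N22: 210+156 = 366 > 110
Round 3 — N22, N6 snap.
  N22 sheds 366 kN: no online neighbours, lost.
  N6 sheds 168 kN: no online neighbours, lost.
No further breaks.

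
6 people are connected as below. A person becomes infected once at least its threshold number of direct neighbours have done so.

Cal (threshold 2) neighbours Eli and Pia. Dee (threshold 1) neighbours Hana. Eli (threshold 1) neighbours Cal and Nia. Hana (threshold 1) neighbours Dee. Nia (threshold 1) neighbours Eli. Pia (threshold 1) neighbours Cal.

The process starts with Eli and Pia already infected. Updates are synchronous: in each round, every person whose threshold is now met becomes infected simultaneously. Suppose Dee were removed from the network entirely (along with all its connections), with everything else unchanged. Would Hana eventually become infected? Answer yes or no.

With Dee removed:
Round 1 — Eli, Pia become infected (initial).
Round 2 — checking thresholds:
  Cal: 2 of 2 neighbours ≥ 2, becomes infected.
  Nia: 1 of 1 neighbours ≥ 1, becomes infected.
Round 3 — no new infections; cascade stops.

no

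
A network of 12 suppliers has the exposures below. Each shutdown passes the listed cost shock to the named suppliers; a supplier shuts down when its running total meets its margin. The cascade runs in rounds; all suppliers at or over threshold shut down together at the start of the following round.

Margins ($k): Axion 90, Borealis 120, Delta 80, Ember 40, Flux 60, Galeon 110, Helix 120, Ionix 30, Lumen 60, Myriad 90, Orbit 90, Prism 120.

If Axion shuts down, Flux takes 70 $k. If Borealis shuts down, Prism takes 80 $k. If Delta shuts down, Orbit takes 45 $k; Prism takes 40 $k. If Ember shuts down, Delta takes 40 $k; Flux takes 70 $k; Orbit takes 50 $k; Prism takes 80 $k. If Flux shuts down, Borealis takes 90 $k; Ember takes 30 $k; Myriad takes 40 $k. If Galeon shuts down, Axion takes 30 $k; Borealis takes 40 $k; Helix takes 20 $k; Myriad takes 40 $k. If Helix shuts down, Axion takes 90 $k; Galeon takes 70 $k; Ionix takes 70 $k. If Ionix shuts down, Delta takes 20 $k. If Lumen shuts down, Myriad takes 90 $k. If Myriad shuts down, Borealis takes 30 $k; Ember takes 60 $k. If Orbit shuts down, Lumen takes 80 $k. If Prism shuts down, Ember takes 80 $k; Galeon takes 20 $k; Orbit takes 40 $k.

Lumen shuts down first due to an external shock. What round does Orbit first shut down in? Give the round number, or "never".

7

Round 1 — Lumen shuts down (initial).
  Myriad: +90 → 90 ≥ 90
Round 2 — Myriad shuts down.
  Borealis: +30 → 30 < 120
  Ember: +60 → 60 ≥ 40
Round 3 — Ember shuts down.
  Delta: +40 → 40 < 80
  Flux: +70 → 70 ≥ 60
  Orbit: +50 → 50 < 90
  Prism: +80 → 80 < 120
Round 4 — Flux shuts down.
  Borealis: +90 → 120 ≥ 120
Round 5 — Borealis shuts down.
  Prism: +80 → 160 ≥ 120
Round 6 — Prism shuts down.
  Galeon: +20 → 20 < 110
  Orbit: +40 → 90 ≥ 90
Round 7 — Orbit shuts down.
No further shutdowns.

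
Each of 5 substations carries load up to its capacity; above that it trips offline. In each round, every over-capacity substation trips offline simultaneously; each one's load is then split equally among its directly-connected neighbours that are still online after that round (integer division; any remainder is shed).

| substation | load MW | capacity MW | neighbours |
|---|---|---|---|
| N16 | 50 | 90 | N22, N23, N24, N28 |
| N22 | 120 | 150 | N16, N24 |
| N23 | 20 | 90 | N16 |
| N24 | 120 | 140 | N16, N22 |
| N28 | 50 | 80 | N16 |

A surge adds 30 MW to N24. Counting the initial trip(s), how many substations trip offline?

4

Round 1 — N24 at 150 > 140. N24 trips offline.
  N24 sheds 150 MW to N16, N22: 75 each.
    N16: 50+75 = 125 > 90
    N22: 120+75 = 195 > 150
Round 2 — N16, N22 trip offline.
  N16 sheds 125 MW to N23, N28: 62 each (1 lost).
    N23: 20+62 = 82 ≤ 90
    N28: 50+62 = 112 > 80
  N22 sheds 195 MW: no online neighbours, lost.
Round 3 — N28 trips offline.
  N28 sheds 112 MW: no online neighbours, lost.
No further trips.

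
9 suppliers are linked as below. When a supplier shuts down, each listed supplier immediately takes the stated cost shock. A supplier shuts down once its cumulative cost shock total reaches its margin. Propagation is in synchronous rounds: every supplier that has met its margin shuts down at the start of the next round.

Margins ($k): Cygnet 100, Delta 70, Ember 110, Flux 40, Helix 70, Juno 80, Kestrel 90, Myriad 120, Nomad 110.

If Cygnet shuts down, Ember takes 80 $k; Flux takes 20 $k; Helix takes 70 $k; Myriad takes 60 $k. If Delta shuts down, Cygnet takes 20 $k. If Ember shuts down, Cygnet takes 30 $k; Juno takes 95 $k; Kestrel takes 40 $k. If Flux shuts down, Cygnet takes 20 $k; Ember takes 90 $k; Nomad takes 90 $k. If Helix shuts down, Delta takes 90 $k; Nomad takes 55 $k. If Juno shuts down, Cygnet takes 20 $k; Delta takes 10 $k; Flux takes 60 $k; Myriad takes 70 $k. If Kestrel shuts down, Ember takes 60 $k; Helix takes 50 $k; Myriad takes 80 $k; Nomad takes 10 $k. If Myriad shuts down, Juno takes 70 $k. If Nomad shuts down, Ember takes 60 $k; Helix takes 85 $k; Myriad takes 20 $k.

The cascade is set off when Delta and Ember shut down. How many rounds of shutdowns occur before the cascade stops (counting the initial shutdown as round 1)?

3

Round 1 — Delta, Ember shut down (initial).
  Cygnet: +20+30 → 50 < 100
  Juno: +95 → 95 ≥ 80
  Kestrel: +40 → 40 < 90
Round 2 — Juno shuts down.
  Cygnet: +20 → 70 < 100
  Flux: +60 → 60 ≥ 40
  Myriad: +70 → 70 < 120
Round 3 — Flux shuts down.
  Cygnet: +20 → 90 < 100
  Nomad: +90 → 90 < 110
No further shutdowns.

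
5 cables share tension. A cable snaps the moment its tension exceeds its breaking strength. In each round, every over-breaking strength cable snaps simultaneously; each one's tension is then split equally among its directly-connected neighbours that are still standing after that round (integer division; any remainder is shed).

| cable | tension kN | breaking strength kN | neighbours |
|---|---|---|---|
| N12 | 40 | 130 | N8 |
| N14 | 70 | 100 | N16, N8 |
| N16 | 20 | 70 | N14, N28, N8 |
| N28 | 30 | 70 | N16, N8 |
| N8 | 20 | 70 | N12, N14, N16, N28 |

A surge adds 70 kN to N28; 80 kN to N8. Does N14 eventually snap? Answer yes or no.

Round 1 — N28 at 100 > 70; N8 at 100 > 70. N28, N8 snap.
  N28 sheds 100 kN to N16: 100 each.
    N16: 20+100 = 120 > 70
  N8 sheds 100 kN to N12, N14, N16: 33 each (1 lost).
    N12: 40+33 = 73 ≤ 130
    N14: 70+33 = 103 > 100
    N16: 120+33 = 153 > 70
Round 2 — N14, N16 snap.
  N14 sheds 103 kN: no online neighbours, lost.
  N16 sheds 153 kN: no online neighbours, lost.
No further breaks.

yes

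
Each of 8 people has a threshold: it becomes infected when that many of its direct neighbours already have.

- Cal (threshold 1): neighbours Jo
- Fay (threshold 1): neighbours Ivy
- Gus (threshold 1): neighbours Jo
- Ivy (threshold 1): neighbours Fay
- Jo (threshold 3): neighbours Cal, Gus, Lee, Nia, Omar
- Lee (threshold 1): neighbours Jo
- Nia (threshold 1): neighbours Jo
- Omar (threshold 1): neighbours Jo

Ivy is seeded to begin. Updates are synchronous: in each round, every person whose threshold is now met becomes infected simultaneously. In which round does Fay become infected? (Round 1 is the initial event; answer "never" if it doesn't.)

Round 1 — Ivy becomes infected (initial).
Round 2 — checking thresholds:
  Fay: 1 of 1 neighbours ≥ 1, becomes infected.
Round 3 — no new infections; cascade stops.

2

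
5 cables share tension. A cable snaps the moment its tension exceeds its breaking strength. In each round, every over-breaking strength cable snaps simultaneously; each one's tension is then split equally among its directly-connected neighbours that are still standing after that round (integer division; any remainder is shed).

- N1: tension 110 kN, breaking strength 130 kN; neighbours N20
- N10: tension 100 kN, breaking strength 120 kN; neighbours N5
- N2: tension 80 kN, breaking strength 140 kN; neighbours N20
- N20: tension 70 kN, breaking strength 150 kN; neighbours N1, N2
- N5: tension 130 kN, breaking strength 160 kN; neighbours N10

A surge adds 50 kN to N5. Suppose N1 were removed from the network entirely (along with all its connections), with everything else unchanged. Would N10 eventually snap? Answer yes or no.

With N1 removed:
Round 1 — N5 at 180 > 160. N5 snaps.
  N5 sheds 180 kN to N10: 180 each.
    N10: 100+180 = 280 > 120
Round 2 — N10 snaps.
  N10 sheds 280 kN: no online neighbours, lost.
No further breaks.

yes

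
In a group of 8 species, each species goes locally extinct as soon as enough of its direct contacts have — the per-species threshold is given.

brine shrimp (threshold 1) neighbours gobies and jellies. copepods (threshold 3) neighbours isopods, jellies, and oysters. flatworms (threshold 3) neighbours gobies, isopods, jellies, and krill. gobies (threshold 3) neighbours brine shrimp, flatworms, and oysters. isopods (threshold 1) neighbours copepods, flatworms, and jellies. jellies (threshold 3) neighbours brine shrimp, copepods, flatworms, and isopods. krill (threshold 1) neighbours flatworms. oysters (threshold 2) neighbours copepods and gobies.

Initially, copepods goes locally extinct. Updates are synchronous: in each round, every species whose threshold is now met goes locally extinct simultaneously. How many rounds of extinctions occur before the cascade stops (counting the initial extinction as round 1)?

2

Round 1 — copepods goes locally extinct (initial).
Round 2 — checking thresholds:
  isopods: 1 of 3 neighbours ≥ 1, goes locally extinct.
  jellies: 1 of 4 neighbours < 3, below threshold.
  oysters: 1 of 2 neighbours < 2, below threshold.
Round 3 — no new extinctions; cascade stops.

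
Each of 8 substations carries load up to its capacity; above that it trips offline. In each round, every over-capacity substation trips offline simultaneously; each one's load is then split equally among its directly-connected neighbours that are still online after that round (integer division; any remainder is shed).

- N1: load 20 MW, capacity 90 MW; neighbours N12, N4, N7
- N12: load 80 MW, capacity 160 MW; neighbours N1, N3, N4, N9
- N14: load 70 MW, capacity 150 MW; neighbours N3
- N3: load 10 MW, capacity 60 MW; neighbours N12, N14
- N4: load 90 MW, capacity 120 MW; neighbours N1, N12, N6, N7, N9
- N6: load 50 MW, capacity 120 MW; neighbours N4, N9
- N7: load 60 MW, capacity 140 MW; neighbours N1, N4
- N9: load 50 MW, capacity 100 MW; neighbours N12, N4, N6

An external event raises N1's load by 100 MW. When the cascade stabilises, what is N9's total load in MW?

Round 1 — N1 at 120 > 90. N1 trips offline.
  N1 sheds 120 MW to N12, N4, N7: 40 each.
    N12: 80+40 = 120 ≤ 160
    N4: 90+40 = 130 > 120
    N7: 60+40 = 100 ≤ 140
Round 2 — N4 trips offline.
  N4 sheds 130 MW to N12, N6, N7, N9: 32 each (2 lost).
    N12: 120+32 = 152 ≤ 160
    N6: 50+32 = 82 ≤ 120
    N7: 100+32 = 132 ≤ 140
    N9: 50+32 = 82 ≤ 100
No further trips.

82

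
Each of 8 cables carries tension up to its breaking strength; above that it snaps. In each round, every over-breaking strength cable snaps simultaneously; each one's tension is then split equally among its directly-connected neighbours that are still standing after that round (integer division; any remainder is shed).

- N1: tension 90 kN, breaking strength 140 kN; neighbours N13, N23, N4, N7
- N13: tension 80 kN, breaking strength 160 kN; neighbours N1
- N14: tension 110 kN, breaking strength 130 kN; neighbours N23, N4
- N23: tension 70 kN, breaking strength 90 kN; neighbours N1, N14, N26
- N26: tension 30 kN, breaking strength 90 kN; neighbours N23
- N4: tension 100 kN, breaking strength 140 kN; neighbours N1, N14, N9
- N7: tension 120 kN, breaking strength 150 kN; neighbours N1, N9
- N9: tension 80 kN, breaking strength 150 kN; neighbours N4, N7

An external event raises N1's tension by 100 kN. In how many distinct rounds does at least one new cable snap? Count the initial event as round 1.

3

Round 1 — N1 at 190 > 140. N1 snaps.
  N1 sheds 190 kN to N13, N23, N4, N7: 47 each (2 lost).
    N13: 80+47 = 127 ≤ 160
    N23: 70+47 = 117 > 90
    N4: 100+47 = 147 > 140
    N7: 120+47 = 167 > 150
Round 2 — N23, N4, N7 snap.
  N23 sheds 117 kN to N14, N26: 58 each (1 lost).
    N14: 110+58 = 168 > 130
    N26: 30+58 = 88 ≤ 90
  N4 sheds 147 kN to N14, N9: 73 each (1 lost).
    N14: 168+73 = 241 > 130
    N9: 80+73 = 153 > 150
  N7 sheds 167 kN to N9: 167 each.
    N9: 153+167 = 320 > 150
Round 3 — N14, N9 snap.
  N14 sheds 241 kN: no online neighbours, lost.
  N9 sheds 320 kN: no online neighbours, lost.
No further breaks.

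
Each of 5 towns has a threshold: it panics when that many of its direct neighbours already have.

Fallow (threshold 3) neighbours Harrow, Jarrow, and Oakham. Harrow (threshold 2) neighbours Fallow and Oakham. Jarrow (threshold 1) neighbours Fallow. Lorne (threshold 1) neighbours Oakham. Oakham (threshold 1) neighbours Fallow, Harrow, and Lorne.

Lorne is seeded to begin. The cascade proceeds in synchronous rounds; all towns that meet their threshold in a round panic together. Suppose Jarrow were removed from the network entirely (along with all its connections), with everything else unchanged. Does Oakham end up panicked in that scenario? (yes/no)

With Jarrow removed:
Round 1 — Lorne panics (initial).
Round 2 — checking thresholds:
  Oakham: 1 of 3 neighbours ≥ 1, panics.
Round 3 — no new panics; cascade stops.

yes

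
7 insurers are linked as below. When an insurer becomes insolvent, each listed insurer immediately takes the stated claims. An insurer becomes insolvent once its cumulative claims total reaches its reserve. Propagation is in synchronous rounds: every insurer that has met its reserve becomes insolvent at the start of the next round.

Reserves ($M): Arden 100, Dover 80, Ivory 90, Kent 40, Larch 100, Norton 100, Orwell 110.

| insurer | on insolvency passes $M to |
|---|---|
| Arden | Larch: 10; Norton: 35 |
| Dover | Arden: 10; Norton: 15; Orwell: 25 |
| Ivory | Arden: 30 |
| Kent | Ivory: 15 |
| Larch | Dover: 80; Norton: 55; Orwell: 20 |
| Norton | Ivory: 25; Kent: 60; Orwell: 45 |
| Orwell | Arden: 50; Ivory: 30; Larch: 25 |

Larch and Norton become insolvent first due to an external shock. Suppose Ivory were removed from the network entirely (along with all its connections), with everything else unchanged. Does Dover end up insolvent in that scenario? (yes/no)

With Ivory removed:
Round 1 — Larch, Norton become insolvent (initial).
  Dover: +80 → 80 ≥ 80
  Kent: +60 → 60 ≥ 40
  Orwell: +20+45 → 65 < 110
Round 2 — Dover, Kent become insolvent.
  Arden: +10 → 10 < 100
  Orwell: +25 → 90 < 110
No further insolvencies.

yes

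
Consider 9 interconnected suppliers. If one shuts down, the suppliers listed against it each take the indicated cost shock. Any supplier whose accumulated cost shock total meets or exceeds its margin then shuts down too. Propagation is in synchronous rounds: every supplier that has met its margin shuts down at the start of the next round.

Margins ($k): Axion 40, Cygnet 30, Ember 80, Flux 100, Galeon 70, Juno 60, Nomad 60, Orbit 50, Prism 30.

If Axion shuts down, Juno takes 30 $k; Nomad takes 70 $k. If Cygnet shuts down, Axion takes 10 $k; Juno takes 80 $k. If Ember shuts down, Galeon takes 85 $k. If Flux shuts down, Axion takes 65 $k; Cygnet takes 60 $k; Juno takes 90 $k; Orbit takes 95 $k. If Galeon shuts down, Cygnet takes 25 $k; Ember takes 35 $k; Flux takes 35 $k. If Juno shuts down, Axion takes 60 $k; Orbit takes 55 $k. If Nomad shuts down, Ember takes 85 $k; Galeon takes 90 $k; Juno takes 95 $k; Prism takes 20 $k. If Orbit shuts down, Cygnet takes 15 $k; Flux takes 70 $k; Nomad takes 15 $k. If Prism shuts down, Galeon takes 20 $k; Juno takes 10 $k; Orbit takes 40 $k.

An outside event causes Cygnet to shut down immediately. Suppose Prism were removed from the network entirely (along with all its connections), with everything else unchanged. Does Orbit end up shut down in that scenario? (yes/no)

yes

With Prism removed:
Round 1 — Cygnet shuts down (initial).
  Axion: +10 → 10 < 40
  Juno: +80 → 80 ≥ 60
Round 2 — Juno shuts down.
  Axion: +60 → 70 ≥ 40
  Orbit: +55 → 55 ≥ 50
Round 3 — Axion, Orbit shut down.
  Flux: +70 → 70 < 100
  Nomad: +70+15 → 85 ≥ 60
Round 4 — Nomad shuts down.
  Ember: +85 → 85 ≥ 80
  Galeon: +90 → 90 ≥ 70
Round 5 — Ember, Galeon shut down.
  Flux: +35 → 105 ≥ 100
Round 6 — Flux shuts down.
No further shutdowns.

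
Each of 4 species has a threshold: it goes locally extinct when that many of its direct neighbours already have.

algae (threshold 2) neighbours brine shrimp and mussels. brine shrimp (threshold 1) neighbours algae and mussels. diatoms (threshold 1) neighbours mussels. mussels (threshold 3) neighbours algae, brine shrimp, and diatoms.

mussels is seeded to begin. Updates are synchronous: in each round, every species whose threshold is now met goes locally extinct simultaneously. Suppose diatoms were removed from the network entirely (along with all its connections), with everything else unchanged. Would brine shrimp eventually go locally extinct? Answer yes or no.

yes

With diatoms removed:
Round 1 — mussels goes locally extinct (initial).
Round 2 — checking thresholds:
  algae: 1 of 2 neighbours < 2, not yet.
  brine shrimp: 1 of 2 neighbours ≥ 1, goes locally extinct.
Round 3 — checking thresholds:
  algae: 2 of 2 neighbours ≥ 2, goes locally extinct.
Round 4 — no new extinctions; cascade stops.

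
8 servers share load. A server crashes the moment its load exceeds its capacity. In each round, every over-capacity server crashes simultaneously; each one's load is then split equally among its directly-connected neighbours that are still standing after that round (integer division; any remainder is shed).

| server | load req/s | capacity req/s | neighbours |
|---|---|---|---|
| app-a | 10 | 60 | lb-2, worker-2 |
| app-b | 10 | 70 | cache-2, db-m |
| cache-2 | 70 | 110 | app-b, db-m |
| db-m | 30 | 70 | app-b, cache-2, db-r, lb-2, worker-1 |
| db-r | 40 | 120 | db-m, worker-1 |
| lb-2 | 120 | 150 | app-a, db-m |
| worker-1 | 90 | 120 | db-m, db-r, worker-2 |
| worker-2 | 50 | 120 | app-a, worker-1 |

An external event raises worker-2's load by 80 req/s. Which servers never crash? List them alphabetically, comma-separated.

Round 1 — worker-2 at 130 > 120. worker-2 crashes.
  worker-2 sheds 130 req/s to app-a, worker-1: 65 each.
    app-a: 10+65 = 75 > 60
    worker-1: 90+65 = 155 > 120
Round 2 — app-a, worker-1 crash.
  app-a sheds 75 req/s to lb-2: 75 each.
    lb-2: 120+75 = 195 > 150
  worker-1 sheds 155 req/s to db-m, db-r: 77 each (1 lost).
    db-m: 30+77 = 107 > 70
    db-r: 40+77 = 117 ≤ 120
Round 3 — db-m, lb-2 crash.
  db-m sheds 107 req/s to app-b, cache-2, db-r: 35 each (2 lost).
    app-b: 10+35 = 45 ≤ 70
    cache-2: 70+35 = 105 ≤ 110
    db-r: 117+35 = 152 > 120
  lb-2 sheds 195 req/s: no online neighbours, lost.
Round 4 — db-r crashes.
  db-r sheds 152 req/s: no online neighbours, lost.
No further crashes.

app-b, cache-2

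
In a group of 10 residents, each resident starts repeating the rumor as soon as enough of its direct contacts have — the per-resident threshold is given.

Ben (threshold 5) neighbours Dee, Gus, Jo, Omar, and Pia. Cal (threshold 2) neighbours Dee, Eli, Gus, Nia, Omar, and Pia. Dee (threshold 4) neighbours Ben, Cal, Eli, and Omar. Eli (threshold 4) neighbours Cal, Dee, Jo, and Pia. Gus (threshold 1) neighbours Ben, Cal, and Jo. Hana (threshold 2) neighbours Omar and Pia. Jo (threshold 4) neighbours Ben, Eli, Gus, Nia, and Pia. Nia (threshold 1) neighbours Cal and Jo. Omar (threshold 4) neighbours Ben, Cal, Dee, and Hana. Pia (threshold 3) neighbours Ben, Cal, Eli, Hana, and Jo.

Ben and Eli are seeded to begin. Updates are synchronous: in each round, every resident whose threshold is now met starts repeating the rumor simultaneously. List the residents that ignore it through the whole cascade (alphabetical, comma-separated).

Dee, Hana, Omar

Round 1 — Ben, Eli start repeating the rumor (initial).
Round 2 — checking thresholds:
  Cal: 1 of 6 neighbours < 2, holds.
  Dee: 2 of 4 neighbours < 4, holds.
  Gus: 1 of 3 neighbours ≥ 1, starts repeating the rumor.
  Jo: 2 of 5 neighbours < 4, holds.
  Omar: 1 of 4 neighbours < 4, holds.
  Pia: 2 of 5 neighbours < 3, holds.
Round 3 — checking thresholds:
  Cal: 2 of 6 neighbours ≥ 2, starts repeating the rumor.
  Dee: 2 of 4 neighbours < 4, holds.
  Jo: 3 of 5 neighbours < 4, holds.
  Omar: 1 of 4 neighbours < 4, holds.
  Pia: 2 of 5 neighbours < 3, holds.
Round 4 — checking thresholds:
  Dee: 3 of 4 neighbours < 4, holds.
  Jo: 3 of 5 neighbours < 4, holds.
  Nia: 1 of 2 neighbours ≥ 1, starts repeating the rumor.
  Omar: 2 of 4 neighbours < 4, holds.
  Pia: 3 of 5 neighbours ≥ 3, starts repeating the rumor.
Round 5 — checking thresholds:
  Dee: 3 of 4 neighbours < 4, holds.
  Hana: 1 of 2 neighbours < 2, holds.
  Jo: 5 of 5 neighbours ≥ 4, starts repeating the rumor.
  Omar: 2 of 4 neighbours < 4, holds.
Round 6 — no new spreads; cascade stops.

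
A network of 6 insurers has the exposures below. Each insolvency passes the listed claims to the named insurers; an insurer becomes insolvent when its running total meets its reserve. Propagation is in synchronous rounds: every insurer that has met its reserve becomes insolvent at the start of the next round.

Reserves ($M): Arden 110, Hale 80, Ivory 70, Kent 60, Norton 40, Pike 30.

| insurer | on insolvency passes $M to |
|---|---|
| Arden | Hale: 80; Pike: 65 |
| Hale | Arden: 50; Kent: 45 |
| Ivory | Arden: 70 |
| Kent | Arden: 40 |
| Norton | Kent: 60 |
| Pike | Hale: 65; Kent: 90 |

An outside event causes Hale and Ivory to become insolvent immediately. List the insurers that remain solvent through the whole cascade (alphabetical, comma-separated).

Norton

Round 1 — Hale, Ivory become insolvent (initial).
  Arden: +50+70 → 120 ≥ 110
  Kent: +45 → 45 < 60
Round 2 — Arden becomes insolvent.
  Pike: +65 → 65 ≥ 30
Round 3 — Pike becomes insolvent.
  Kent: +90 → 135 ≥ 60
Round 4 — Kent becomes insolvent.
No further insolvencies.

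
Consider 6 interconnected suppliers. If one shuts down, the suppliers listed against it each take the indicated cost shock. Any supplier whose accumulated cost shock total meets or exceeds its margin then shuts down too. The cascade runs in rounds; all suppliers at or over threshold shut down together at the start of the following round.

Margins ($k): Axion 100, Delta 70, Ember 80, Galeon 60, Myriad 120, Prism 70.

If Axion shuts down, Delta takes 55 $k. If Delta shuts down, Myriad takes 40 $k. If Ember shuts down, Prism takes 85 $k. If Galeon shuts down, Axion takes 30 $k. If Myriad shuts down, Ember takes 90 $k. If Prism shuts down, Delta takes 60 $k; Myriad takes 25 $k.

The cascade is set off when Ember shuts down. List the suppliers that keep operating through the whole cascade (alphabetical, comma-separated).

Round 1 — Ember shuts down (initial).
  Prism: +85 → 85 ≥ 70
Round 2 — Prism shuts down.
  Delta: +60 → 60 < 70
  Myriad: +25 → 25 < 120
No further shutdowns.

Axion, Delta, Galeon, Myriad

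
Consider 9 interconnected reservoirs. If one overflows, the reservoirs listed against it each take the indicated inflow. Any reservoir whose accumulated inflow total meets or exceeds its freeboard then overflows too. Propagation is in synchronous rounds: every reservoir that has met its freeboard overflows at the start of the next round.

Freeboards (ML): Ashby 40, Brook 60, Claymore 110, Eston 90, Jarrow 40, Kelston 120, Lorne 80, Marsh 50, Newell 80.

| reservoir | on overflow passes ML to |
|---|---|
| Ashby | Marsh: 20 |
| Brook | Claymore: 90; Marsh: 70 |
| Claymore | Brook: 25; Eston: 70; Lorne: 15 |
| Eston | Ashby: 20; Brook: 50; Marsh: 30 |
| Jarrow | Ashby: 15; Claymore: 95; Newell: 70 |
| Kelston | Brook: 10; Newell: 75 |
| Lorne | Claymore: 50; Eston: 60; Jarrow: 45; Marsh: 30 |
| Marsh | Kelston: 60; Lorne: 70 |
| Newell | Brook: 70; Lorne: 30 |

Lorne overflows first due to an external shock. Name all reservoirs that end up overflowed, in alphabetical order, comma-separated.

Round 1 — Lorne overflows (initial).
  Claymore: +50 → 50 < 110
  Eston: +60 → 60 < 90
  Jarrow: +45 → 45 ≥ 40
  Marsh: +30 → 30 < 50
Round 2 — Jarrow overflows.
  Ashby: +15 → 15 < 40
  Claymore: +95 → 145 ≥ 110
  Newell: +70 → 70 < 80
Round 3 — Claymore overflows.
  Brook: +25 → 25 < 60
  Eston: +70 → 130 ≥ 90
Round 4 — Eston overflows.
  Ashby: +20 → 35 < 40
  Brook: +50 → 75 ≥ 60
  Marsh: +30 → 60 ≥ 50
Round 5 — Brook, Marsh overflow.
  Kelston: +60 → 60 < 120
No further overflows.

Brook, Claymore, Eston, Jarrow, Lorne, Marsh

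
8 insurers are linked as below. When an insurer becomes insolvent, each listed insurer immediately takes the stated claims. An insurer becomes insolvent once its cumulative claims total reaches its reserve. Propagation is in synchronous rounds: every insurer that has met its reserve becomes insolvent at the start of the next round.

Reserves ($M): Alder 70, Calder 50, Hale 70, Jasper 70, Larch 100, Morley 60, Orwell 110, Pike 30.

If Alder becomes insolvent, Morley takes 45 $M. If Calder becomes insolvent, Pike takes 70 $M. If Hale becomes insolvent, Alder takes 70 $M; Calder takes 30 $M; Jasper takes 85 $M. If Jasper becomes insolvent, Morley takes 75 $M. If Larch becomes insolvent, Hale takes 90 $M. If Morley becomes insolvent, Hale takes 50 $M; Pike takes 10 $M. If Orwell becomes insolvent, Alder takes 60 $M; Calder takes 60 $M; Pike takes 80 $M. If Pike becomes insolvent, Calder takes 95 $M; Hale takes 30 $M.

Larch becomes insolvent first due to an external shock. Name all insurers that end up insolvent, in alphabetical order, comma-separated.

Round 1 — Larch becomes insolvent (initial).
  Hale: +90 → 90 ≥ 70
Round 2 — Hale becomes insolvent.
  Alder: +70 → 70 ≥ 70
  Calder: +30 → 30 < 50
  Jasper: +85 → 85 ≥ 70
Round 3 — Alder, Jasper become insolvent.
  Morley: +45+75 → 120 ≥ 60
Round 4 — Morley becomes insolvent.
  Pike: +10 → 10 < 30
No further insolvencies.

Alder, Hale, Jasper, Larch, Morley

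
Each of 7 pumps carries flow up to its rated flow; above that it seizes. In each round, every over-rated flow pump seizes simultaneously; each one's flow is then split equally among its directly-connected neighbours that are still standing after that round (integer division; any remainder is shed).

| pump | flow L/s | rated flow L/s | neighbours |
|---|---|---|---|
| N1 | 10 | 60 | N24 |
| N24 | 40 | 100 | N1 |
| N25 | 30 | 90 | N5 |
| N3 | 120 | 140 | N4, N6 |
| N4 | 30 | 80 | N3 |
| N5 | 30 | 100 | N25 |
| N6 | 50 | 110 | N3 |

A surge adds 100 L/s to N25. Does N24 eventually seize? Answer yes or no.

Round 1 — N25 at 130 > 90. N25 seizes.
  N25 sheds 130 L/s to N5: 130 each.
    N5: 30+130 = 160 > 100
Round 2 — N5 seizes.
  N5 sheds 160 L/s: no online neighbours, lost.
No further seizures.

no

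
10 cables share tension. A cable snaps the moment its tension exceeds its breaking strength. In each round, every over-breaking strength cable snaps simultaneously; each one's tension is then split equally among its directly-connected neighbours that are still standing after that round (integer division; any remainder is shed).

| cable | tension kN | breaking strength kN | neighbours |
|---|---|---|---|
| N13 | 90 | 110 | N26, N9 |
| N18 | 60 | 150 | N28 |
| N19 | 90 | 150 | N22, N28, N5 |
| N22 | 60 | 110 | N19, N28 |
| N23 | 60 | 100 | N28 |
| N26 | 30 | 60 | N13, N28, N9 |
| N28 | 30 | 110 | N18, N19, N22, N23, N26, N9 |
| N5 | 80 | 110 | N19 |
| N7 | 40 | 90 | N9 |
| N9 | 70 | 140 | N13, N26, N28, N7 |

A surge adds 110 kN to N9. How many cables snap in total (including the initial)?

4

Round 1 — N9 at 180 > 140. N9 snaps.
  N9 sheds 180 kN to N13, N26, N28, N7: 45 each.
    N13: 90+45 = 135 > 110
    N26: 30+45 = 75 > 60
    N28: 30+45 = 75 ≤ 110
    N7: 40+45 = 85 ≤ 90
Round 2 — N13, N26 snap.
  N13 sheds 135 kN: no online neighbours, lost.
  N26 sheds 75 kN to N28: 75 each.
    N28: 75+75 = 150 > 110
Round 3 — N28 snaps.
  N28 sheds 150 kN to N18, N19, N22, N23: 37 each (2 lost).
    N18: 60+37 = 97 ≤ 150
    N19: 90+37 = 127 ≤ 150
    N22: 60+37 = 97 ≤ 110
    N23: 60+37 = 97 ≤ 100
No further breaks.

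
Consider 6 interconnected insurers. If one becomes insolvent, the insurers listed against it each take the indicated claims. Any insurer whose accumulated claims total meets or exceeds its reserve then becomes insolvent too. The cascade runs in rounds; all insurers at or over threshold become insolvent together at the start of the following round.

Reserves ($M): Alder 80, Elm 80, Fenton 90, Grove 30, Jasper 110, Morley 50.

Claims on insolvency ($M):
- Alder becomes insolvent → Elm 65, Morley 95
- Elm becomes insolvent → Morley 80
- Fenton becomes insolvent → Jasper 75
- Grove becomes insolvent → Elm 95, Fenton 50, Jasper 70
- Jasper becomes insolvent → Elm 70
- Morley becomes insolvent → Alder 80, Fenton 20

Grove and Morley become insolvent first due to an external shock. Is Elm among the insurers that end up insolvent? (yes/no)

yes

Round 1 — Grove, Morley become insolvent (initial).
  Alder: +80 → 80 ≥ 80
  Elm: +95 → 95 ≥ 80
  Fenton: +50+20 → 70 < 90
  Jasper: +70 → 70 < 110
Round 2 — Alder, Elm become insolvent.
No further insolvencies.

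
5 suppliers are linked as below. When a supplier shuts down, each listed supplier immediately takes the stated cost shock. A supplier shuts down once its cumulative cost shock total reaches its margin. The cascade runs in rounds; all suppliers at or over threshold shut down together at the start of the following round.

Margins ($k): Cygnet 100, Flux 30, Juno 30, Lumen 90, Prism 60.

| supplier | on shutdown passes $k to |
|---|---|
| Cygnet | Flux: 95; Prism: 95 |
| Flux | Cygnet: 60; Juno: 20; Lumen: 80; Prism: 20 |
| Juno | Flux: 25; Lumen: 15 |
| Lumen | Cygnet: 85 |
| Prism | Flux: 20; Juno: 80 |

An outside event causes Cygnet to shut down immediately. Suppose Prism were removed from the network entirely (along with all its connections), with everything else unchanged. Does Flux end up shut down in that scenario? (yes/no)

yes

With Prism removed:
Round 1 — Cygnet shuts down (initial).
  Flux: +95 → 95 ≥ 30
Round 2 — Flux shuts down.
  Juno: +20 → 20 < 30
  Lumen: +80 → 80 < 90
No further shutdowns.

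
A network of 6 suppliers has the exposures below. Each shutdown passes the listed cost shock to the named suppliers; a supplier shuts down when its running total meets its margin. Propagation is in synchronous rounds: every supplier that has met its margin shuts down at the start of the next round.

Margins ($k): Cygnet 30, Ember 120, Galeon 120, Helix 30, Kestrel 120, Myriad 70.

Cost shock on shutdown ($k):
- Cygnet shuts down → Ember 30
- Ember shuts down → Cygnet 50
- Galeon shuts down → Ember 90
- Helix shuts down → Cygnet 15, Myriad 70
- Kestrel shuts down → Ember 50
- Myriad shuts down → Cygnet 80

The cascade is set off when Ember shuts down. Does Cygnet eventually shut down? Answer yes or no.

Round 1 — Ember shuts down (initial).
  Cygnet: +50 → 50 ≥ 30
Round 2 — Cygnet shuts down.
No further shutdowns.

yes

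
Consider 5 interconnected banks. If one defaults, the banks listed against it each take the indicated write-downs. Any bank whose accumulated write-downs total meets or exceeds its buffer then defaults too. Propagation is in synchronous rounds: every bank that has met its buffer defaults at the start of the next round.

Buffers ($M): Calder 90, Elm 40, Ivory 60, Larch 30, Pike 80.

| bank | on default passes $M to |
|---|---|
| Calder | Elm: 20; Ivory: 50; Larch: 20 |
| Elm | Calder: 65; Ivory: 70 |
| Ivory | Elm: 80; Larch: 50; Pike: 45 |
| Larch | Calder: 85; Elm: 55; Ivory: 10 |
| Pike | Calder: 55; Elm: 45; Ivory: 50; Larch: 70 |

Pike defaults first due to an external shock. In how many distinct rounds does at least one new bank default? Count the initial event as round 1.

3

Round 1 — Pike defaults (initial).
  Calder: +55 → 55 < 90
  Elm: +45 → 45 ≥ 40
  Ivory: +50 → 50 < 60
  Larch: +70 → 70 ≥ 30
Round 2 — Elm, Larch default.
  Calder: +65+85 → 205 ≥ 90
  Ivory: +70+10 → 130 ≥ 60
Round 3 — Calder, Ivory default.
No further defaults.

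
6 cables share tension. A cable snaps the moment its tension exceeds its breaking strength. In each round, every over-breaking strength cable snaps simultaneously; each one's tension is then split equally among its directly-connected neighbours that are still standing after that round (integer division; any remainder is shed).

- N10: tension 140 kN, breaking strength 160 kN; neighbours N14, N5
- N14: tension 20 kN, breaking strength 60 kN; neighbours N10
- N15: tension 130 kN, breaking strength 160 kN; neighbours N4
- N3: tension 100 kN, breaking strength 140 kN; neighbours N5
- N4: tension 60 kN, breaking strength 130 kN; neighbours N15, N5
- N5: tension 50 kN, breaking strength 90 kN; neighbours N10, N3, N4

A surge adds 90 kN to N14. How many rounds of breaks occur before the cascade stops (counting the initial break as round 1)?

Round 1 — N14 at 110 > 60. N14 snaps.
  N14 sheds 110 kN to N10: 110 each.
    N10: 140+110 = 250 > 160
Round 2 — N10 snaps.
  N10 sheds 250 kN to N5: 250 each.
    N5: 50+250 = 300 > 90
Round 3 — N5 snaps.
  N5 sheds 300 kN to N3, N4: 150 each.
    N3: 100+150 = 250 > 140
    N4: 60+150 = 210 > 130
Round 4 — N3, N4 snap.
  N3 sheds 250 kN: no online neighbours, lost.
  N4 sheds 210 kN to N15: 210 each.
    N15: 130+210 = 340 > 160
Round 5 — N15 snaps.
  N15 sheds 340 kN: no online neighbours, lost.
No further breaks.

5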